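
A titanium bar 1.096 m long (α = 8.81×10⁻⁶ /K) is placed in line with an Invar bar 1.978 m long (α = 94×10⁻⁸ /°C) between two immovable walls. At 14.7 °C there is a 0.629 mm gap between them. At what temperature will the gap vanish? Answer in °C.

T = 69.3 °C

Gap closes when ΔL₁ + ΔL₂ = 0.629 mm = 6.29×10⁻⁴ m
(α₁L₁ + α₂L₂)ΔT = g
α₁L₁ + α₂L₂ = 8.81×10⁻⁶×1.096 + 94×10⁻⁸×1.978 = 1.151508×10⁻⁵ m/K
ΔT = 6.29×10⁻⁴ / 1.151508×10⁻⁵ = 54.624 K
T = 14.7 + 54.624 = 69.324 °C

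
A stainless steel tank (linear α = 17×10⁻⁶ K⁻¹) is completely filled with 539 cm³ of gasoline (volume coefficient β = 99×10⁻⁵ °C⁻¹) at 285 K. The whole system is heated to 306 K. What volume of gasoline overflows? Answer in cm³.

The tank also expands: β_container ≈ 3α = 5.1×10⁻⁵ /K
Net overflow = V₀(β_liq − 3α_cont)ΔT
β − 3α = 9.90×10⁻⁴ − 5.1×10⁻⁵ = 9.39×10⁻⁴ /K; ΔT = 21 K
ΔV = 539 × 9.39×10⁻⁴ × 21 = 10.6 cm³

10.6 cm³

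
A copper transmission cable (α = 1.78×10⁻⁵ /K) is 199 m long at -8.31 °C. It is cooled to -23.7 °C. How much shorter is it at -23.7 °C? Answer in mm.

|ΔT| = |-23.7 − (-8.31)| = 15.39 K
ΔL = αL₀ΔT = (1.78×10⁻⁵)(199)(15.39) = 5.45×10⁻² m

ΔL = 54.5 mm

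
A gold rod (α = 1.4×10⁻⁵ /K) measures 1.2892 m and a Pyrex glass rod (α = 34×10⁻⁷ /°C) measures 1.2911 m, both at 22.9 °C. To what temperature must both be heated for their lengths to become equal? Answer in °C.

T = 162.0 °C

Equal length when α₁L₁ΔT − α₂L₂ΔT = L₂ − L₁ = 1.90×10⁻³ m
α₁L₁ = 1.80488×10⁻⁵, α₂L₂ = 4.38974×10⁻⁶ → Δ(αL) = 1.365906×10⁻⁵ m/K
ΔT = 1.90×10⁻³ / 1.365906×10⁻⁵ = 139.102 K, so T = 22.9 + 139.102 = 162.002 °C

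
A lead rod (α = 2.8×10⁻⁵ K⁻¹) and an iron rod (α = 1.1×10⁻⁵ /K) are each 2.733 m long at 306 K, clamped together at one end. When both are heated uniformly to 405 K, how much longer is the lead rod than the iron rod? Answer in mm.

4.60 mm

ΔT = 99 K
lead: ΔL = 2.8×10⁻⁵ × 2.733 m × 99 = 7.5759×10⁻³ m = 7.5759 mm
iron: ΔL = 1.1×10⁻⁵ × 2.733 m × 99 = 2.9762×10⁻³ m = 2.9762 mm
difference = 7.5759 − 2.9762 = 4.5997 mm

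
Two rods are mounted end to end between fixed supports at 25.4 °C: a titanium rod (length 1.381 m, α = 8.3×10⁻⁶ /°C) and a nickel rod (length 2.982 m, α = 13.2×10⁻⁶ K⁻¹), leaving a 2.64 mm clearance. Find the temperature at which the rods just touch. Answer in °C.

T = 77.3 °C

α₁L₁ = 1.14623×10⁻⁵ m/K, α₂L₂ = 3.93624×10⁻⁵ m/K → total 5.08247×10⁻⁵ m/K
ΔT = g/(α₁L₁+α₂L₂) = 2.64×10⁻³ / 5.08247×10⁻⁵ = 51.943 K
T = 25.4 + 51.943 = 77.343 °C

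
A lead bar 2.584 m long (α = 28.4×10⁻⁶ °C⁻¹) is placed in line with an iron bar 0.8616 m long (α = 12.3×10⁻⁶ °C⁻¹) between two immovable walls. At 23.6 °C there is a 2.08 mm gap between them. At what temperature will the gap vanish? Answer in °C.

α₁L₁ = 7.33856×10⁻⁵ m/K, α₂L₂ = 1.059768×10⁻⁵ m/K → total 8.398328×10⁻⁵ m/K
ΔT = g/(α₁L₁+α₂L₂) = 2.08×10⁻³ / 8.398328×10⁻⁵ = 24.767 K
T = 23.6 + 24.767 = 48.367 °C

T = 48.4 °C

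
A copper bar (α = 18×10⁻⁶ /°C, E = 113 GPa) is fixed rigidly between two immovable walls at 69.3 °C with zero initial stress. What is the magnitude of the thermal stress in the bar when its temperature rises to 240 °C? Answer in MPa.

σ = 347 MPa

Fully constrained: the free strain ε = αΔT is blocked, so σ = Eε = EαΔT.
|ΔT| = 170.7 K
σ = 113×10⁹ × 18×10⁻⁶ × 170.7 = 3.47×10⁸ Pa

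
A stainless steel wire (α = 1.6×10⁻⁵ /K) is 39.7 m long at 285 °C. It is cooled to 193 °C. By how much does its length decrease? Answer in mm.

ΔL = 58.4 mm

|ΔT| = |193 − 285| = 92 K
ΔL = αL₀ΔT = (1.6×10⁻⁵)(39.7)(92) = 5.84×10⁻² m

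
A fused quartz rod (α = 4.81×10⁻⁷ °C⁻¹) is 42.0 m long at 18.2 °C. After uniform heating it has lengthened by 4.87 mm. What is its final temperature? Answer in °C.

ΔL = αL₀ΔT ⇒ ΔT = ΔL / (αL₀)
ΔT = 4.87×10⁻³ m / (4.81×10⁻⁷ × 42.0 m) = 241.07 K
T = 18.2 + 241.07 = 259.27 °C

T = 259 °C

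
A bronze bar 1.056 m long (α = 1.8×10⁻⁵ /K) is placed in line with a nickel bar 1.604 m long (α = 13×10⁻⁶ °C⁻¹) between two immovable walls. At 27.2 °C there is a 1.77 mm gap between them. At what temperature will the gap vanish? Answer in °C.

T = 71.6 °C

α₁L₁ = 1.9008×10⁻⁵ m/K, α₂L₂ = 2.0852×10⁻⁵ m/K → total 3.986×10⁻⁵ m/K
ΔT = g/(α₁L₁+α₂L₂) = 1.77×10⁻³ / 3.986×10⁻⁵ = 44.405 K
T = 27.2 + 44.405 = 71.605 °C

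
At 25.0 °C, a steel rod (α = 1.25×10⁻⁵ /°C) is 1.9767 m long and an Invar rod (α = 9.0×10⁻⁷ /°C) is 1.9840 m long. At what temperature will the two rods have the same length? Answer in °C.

T = 343.5 °C

Equal length when α₁L₁ΔT − α₂L₂ΔT = L₂ − L₁ = 7.30×10⁻³ m
α₁L₁ = 2.470875×10⁻⁵, α₂L₂ = 1.7856×10⁻⁶ → Δ(αL) = 2.292315×10⁻⁵ m/K
ΔT = 7.30×10⁻³ / 2.292315×10⁻⁵ = 318.455 K, so T = 25.0 + 318.455 = 343.455 °C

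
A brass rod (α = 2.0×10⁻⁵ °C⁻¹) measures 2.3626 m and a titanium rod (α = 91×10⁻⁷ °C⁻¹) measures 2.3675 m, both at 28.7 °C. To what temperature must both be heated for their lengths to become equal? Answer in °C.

Equal length when α₁L₁ΔT − α₂L₂ΔT = L₂ − L₁ = 4.90×10⁻³ m
α₁L₁ = 4.7252×10⁻⁵, α₂L₂ = 2.154425×10⁻⁵ → Δ(αL) = 2.570775×10⁻⁵ m/K
ΔT = 4.90×10⁻³ / 2.570775×10⁻⁵ = 190.604 K, so T = 28.7 + 190.604 = 219.304 °C

T = 219.3 °C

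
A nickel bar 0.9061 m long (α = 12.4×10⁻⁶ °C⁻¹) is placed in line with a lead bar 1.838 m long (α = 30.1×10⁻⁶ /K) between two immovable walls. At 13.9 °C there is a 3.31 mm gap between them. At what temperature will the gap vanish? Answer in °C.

T = 63.6 °C

α₁L₁ = 1.123564×10⁻⁵ m/K, α₂L₂ = 5.53238×10⁻⁵ m/K → total 6.655944×10⁻⁵ m/K
ΔT = g/(α₁L₁+α₂L₂) = 3.31×10⁻³ / 6.655944×10⁻⁵ = 49.730 K
T = 13.9 + 49.730 = 63.630 °C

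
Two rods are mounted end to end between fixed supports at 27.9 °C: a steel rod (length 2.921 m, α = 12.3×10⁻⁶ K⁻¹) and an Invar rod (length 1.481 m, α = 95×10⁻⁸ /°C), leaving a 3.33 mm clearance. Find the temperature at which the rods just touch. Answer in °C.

α₁L₁ = 3.59283×10⁻⁵ m/K, α₂L₂ = 1.40695×10⁻⁶ m/K → total 3.733525×10⁻⁵ m/K
ΔT = g/(α₁L₁+α₂L₂) = 3.33×10⁻³ / 3.733525×10⁻⁵ = 89.19 K
T = 27.9 + 89.19 = 117.09 °C

T = 117 °C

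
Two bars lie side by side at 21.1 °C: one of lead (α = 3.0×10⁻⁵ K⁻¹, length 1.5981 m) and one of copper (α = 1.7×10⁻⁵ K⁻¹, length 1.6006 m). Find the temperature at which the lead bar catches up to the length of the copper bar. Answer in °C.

L₁(1 + α₁ΔT) = L₂(1 + α₂ΔT) ⇒ ΔT = (L₂ − L₁)/(α₁L₁ − α₂L₂)
L₂ − L₁ = 1.6006 − 1.5981 = 2.50×10⁻³ m
α₁L₁ − α₂L₂ = 3.0×10⁻⁵×1.5981 − 1.7×10⁻⁵×1.6006 = 2.07328×10⁻⁵ m/K
ΔT = 2.50×10⁻³ / 2.07328×10⁻⁵ = 120.582 K
T = 21.1 + 120.582 = 141.682 °C

T = 141.7 °C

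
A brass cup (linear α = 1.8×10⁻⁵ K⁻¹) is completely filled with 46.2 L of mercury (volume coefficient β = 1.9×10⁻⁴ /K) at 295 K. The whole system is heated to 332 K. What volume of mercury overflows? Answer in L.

The cup also expands: β_container ≈ 3α = 5.4×10⁻⁵ /K
Net overflow = V₀(β_liq − 3α_cont)ΔT
β − 3α = 1.90×10⁻⁴ − 5.4×10⁻⁵ = 1.36×10⁻⁴ /K; ΔT = 37 K
ΔV = 46.2 × 1.36×10⁻⁴ × 37 = 0.232 L

0.232 L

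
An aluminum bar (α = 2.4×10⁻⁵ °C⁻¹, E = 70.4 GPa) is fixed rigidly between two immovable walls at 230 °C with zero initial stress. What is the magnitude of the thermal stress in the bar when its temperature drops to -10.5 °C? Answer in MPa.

Fully constrained: the free strain ε = αΔT is blocked, so σ = Eε = EαΔT.
|ΔT| = 240.5 K
σ = 70.4×10⁹ × 2.4×10⁻⁵ × 240.5 = 4.06×10⁸ Pa

σ = 406 MPa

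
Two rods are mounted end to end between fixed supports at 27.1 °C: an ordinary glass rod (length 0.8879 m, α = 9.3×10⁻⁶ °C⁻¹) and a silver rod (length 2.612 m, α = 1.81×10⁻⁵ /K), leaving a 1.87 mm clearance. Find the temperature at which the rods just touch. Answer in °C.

T = 60.8 °C

α₁L₁ = 8.25747×10⁻⁶ m/K, α₂L₂ = 4.72772×10⁻⁵ m/K → total 5.553467×10⁻⁵ m/K
ΔT = g/(α₁L₁+α₂L₂) = 1.87×10⁻³ / 5.553467×10⁻⁵ = 33.673 K
T = 27.1 + 33.673 = 60.773 °C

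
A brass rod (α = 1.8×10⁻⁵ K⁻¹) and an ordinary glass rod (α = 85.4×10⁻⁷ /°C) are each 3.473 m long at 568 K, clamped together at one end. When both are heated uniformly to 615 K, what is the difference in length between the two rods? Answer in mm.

1.54 mm

ΔT = 47 K
brass: ΔL = 1.8×10⁻⁵ × 3.473 m × 47 = 2.9382×10⁻³ m = 2.9382 mm
ordinary glass: ΔL = 85.4×10⁻⁷ × 3.473 m × 47 = 1.3940×10⁻³ m = 1.3940 mm
difference = 2.9382 − 1.3940 = 1.5442 mm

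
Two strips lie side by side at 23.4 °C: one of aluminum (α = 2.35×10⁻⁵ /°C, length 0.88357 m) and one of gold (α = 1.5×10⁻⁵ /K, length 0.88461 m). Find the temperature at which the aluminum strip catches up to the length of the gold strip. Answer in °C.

T = 162.2 °C

Equal length when α₁L₁ΔT − α₂L₂ΔT = L₂ − L₁ = 1.04×10⁻³ m
α₁L₁ = 2.0763895×10⁻⁵, α₂L₂ = 1.326915×10⁻⁵ → Δ(αL) = 7.494745×10⁻⁶ m/K
ΔT = 1.04×10⁻³ / 7.494745×10⁻⁶ = 138.764 K, so T = 23.4 + 138.764 = 162.164 °C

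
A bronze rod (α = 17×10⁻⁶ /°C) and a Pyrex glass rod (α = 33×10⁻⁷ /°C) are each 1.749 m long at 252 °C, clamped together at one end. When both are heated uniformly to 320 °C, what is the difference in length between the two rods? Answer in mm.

1.63 mm

ΔT = 68 K
bronze: ΔL = 17×10⁻⁶ × 1.749 m × 68 = 2.0218×10⁻³ m = 2.0218 mm
Pyrex glass: ΔL = 33×10⁻⁷ × 1.749 m × 68 = 3.9248×10⁻⁴ m = 0.39248 mm
difference = 2.0218 − 0.39248 = 1.62932 mm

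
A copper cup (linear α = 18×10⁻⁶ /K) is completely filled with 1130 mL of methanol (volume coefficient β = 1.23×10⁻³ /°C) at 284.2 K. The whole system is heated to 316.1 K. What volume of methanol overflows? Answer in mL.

42.4 mL

The cup also expands: β_container ≈ 3α = 5.4×10⁻⁵ /K
Net overflow = V₀(β_liq − 3α_cont)ΔT
β − 3α = 1.23×10⁻³ − 5.4×10⁻⁵ = 1.176×10⁻³ /K; ΔT = 31.9 K
ΔV = 1130 × 1.176×10⁻³ × 31.9 = 42.4 mL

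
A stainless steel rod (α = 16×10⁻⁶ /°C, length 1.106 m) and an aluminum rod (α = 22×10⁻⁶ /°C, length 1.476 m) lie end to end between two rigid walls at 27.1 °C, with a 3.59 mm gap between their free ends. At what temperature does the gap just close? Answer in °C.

α₁L₁ = 1.7696×10⁻⁵ m/K, α₂L₂ = 3.2472×10⁻⁵ m/K → total 5.0168×10⁻⁵ m/K
ΔT = g/(α₁L₁+α₂L₂) = 3.59×10⁻³ / 5.0168×10⁻⁵ = 71.560 K
T = 27.1 + 71.560 = 98.660 °C

T = 98.7 °C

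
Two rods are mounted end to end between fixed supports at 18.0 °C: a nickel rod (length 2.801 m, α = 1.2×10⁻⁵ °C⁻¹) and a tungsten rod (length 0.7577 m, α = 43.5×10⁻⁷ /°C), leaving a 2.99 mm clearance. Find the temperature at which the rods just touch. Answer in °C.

T = 99.0 °C

α₁L₁ = 3.3612×10⁻⁵ m/K, α₂L₂ = 3.295995×10⁻⁶ m/K → total 3.6907995×10⁻⁵ m/K
ΔT = g/(α₁L₁+α₂L₂) = 2.99×10⁻³ / 3.6907995×10⁻⁵ = 81.012 K
T = 18.0 + 81.012 = 99.012 °C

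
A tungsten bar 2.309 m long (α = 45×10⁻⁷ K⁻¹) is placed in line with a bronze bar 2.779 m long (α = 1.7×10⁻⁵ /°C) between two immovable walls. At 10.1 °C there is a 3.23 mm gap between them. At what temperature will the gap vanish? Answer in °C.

T = 66.1 °C

Gap closes when ΔL₁ + ΔL₂ = 3.23 mm = 3.23×10⁻³ m
(α₁L₁ + α₂L₂)ΔT = g
α₁L₁ + α₂L₂ = 45×10⁻⁷×2.309 + 1.7×10⁻⁵×2.779 = 5.76335×10⁻⁵ m/K
ΔT = 3.23×10⁻³ / 5.76335×10⁻⁵ = 56.044 K
T = 10.1 + 56.044 = 66.144 °C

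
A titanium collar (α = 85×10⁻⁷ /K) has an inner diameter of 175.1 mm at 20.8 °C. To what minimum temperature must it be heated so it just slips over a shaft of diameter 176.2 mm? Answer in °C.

Required Δd = 176.2 − 175.1 = 1.1 mm
Δd = αd₀ΔT ⇒ ΔT = Δd/(αd₀) = 1.1 / (85×10⁻⁷ × 175.1) = 739.07 K
T_min = 20.8 + 739.07 = 759.87 °C

T = 760 °C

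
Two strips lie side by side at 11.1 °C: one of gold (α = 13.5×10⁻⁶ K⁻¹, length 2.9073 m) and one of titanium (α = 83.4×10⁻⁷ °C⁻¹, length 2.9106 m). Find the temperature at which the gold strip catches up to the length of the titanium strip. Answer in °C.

T = 231.5 °C

L₁(1 + α₁ΔT) = L₂(1 + α₂ΔT) ⇒ ΔT = (L₂ − L₁)/(α₁L₁ − α₂L₂)
L₂ − L₁ = 2.9106 − 2.9073 = 3.30×10⁻³ m
α₁L₁ − α₂L₂ = 13.5×10⁻⁶×2.9073 − 83.4×10⁻⁷×2.9106 = 1.4974146×10⁻⁵ m/K
ΔT = 3.30×10⁻³ / 1.4974146×10⁻⁵ = 220.380 K
T = 11.1 + 220.380 = 231.480 °C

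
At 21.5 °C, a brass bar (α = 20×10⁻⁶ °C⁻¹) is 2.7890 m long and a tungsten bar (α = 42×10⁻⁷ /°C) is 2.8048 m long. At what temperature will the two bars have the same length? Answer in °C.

T = 380.6 °C

Equal length when α₁L₁ΔT − α₂L₂ΔT = L₂ − L₁ = 1.58×10⁻² m
α₁L₁ = 5.578×10⁻⁵, α₂L₂ = 1.178016×10⁻⁵ → Δ(αL) = 4.399984×10⁻⁵ m/K
ΔT = 1.58×10⁻² / 4.399984×10⁻⁵ = 359.092 K, so T = 21.5 + 359.092 = 380.592 °C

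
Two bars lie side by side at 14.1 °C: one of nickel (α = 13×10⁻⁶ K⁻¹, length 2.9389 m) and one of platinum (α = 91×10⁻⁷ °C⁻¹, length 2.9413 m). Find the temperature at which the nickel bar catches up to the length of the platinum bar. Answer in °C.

Equal length when α₁L₁ΔT − α₂L₂ΔT = L₂ − L₁ = 2.40×10⁻³ m
α₁L₁ = 3.82057×10⁻⁵, α₂L₂ = 2.676583×10⁻⁵ → Δ(αL) = 1.143987×10⁻⁵ m/K
ΔT = 2.40×10⁻³ / 1.143987×10⁻⁵ = 209.793 K, so T = 14.1 + 209.793 = 223.893 °C

T = 223.9 °C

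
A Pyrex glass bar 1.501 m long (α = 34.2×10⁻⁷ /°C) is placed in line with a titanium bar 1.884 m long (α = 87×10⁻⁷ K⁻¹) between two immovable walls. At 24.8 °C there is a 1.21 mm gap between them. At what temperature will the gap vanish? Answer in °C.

T = 81.0 °C

Gap closes when ΔL₁ + ΔL₂ = 1.21 mm = 1.21×10⁻³ m
(α₁L₁ + α₂L₂)ΔT = g
α₁L₁ + α₂L₂ = 34.2×10⁻⁷×1.501 + 87×10⁻⁷×1.884 = 2.152422×10⁻⁵ m/K
ΔT = 1.21×10⁻³ / 2.152422×10⁻⁵ = 56.216 K
T = 24.8 + 56.216 = 81.016 °C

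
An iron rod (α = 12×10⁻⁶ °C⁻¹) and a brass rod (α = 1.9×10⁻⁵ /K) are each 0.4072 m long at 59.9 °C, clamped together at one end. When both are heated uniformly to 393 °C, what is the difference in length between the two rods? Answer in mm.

0.949 mm

ΔT = 333.1 K
iron: ΔL = 12×10⁻⁶ × 0.4072 m × 333.1 = 1.6277×10⁻³ m = 1.6277 mm
brass: ΔL = 1.9×10⁻⁵ × 0.4072 m × 333.1 = 2.5771×10⁻³ m = 2.5771 mm
difference = 2.5771 − 1.6277 = 0.9494 mm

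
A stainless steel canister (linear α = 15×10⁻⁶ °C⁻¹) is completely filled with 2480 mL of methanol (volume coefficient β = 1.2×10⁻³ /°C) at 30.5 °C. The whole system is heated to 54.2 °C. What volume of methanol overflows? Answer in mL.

The canister also expands: β_container ≈ 3α = 4.5×10⁻⁵ /K
Net overflow = V₀(β_liq − 3α_cont)ΔT
β − 3α = 1.20×10⁻³ − 4.5×10⁻⁵ = 1.155×10⁻³ /K; ΔT = 23.7 K
ΔV = 2480 × 1.155×10⁻³ × 23.7 = 67.9 mL

67.9 mL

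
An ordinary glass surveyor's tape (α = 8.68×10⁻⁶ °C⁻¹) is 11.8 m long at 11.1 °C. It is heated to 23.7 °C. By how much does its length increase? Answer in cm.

|ΔT| = |23.7 − 11.1| = 12.6 K
ΔL = αL₀ΔT = (8.68×10⁻⁶)(11.8)(12.6) = 1.29×10⁻³ m

ΔL = 0.129 cm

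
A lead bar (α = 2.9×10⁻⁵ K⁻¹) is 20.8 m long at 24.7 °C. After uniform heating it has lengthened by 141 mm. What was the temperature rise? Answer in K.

ΔT = 234 K

ΔL = αL₀ΔT ⇒ ΔT = ΔL / (αL₀)
ΔT = 141×10⁻³ m / (2.9×10⁻⁵ × 20.8 m) = 233.75 K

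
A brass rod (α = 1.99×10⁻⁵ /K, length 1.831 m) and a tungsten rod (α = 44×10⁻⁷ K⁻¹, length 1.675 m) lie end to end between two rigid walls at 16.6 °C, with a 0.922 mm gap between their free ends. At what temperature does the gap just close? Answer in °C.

Gap closes when ΔL₁ + ΔL₂ = 0.922 mm = 9.22×10⁻⁴ m
(α₁L₁ + α₂L₂)ΔT = g
α₁L₁ + α₂L₂ = 1.99×10⁻⁵×1.831 + 44×10⁻⁷×1.675 = 4.38069×10⁻⁵ m/K
ΔT = 9.22×10⁻⁴ / 4.38069×10⁻⁵ = 21.047 K
T = 16.6 + 21.047 = 37.647 °C

T = 37.6 °C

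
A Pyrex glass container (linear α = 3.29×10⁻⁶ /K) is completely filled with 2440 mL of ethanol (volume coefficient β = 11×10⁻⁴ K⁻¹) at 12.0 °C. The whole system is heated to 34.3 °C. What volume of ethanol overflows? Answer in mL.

The container also expands: β_container ≈ 3α = 9.87×10⁻⁶ /K
Net overflow = V₀(β_liq − 3α_cont)ΔT
β − 3α = 1.10×10⁻³ − 9.87×10⁻⁶ = 1.09013×10⁻³ /K; ΔT = 22.3 K
ΔV = 2440 × 1.09013×10⁻³ × 22.3 = 59.3 mL

59.3 mL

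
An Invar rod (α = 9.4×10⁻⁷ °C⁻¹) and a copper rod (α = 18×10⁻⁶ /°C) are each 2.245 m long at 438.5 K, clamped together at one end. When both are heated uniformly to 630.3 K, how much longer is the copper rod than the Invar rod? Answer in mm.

7.35 mm

ΔT = 191.8 K
Invar: ΔL = 9.4×10⁻⁷ × 2.245 m × 191.8 = 4.0476×10⁻⁴ m = 0.40476 mm
copper: ΔL = 18×10⁻⁶ × 2.245 m × 191.8 = 7.7506×10⁻³ m = 7.7506 mm
difference = 7.7506 − 0.40476 = 7.34584 mm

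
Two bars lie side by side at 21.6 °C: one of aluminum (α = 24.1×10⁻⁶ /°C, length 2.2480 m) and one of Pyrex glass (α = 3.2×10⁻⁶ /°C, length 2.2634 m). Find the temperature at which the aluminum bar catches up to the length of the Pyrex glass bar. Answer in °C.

Equal length when α₁L₁ΔT − α₂L₂ΔT = L₂ − L₁ = 1.54×10⁻² m
α₁L₁ = 5.41768×10⁻⁵, α₂L₂ = 7.24288×10⁻⁶ → Δ(αL) = 4.693392×10⁻⁵ m/K
ΔT = 1.54×10⁻² / 4.693392×10⁻⁵ = 328.121 K, so T = 21.6 + 328.121 = 349.721 °C

T = 349.7 °C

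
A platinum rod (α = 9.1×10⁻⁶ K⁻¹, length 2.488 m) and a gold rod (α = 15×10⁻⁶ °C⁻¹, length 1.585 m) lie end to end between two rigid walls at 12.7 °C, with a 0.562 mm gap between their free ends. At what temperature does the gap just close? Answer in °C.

T = 24.8 °C

Gap closes when ΔL₁ + ΔL₂ = 0.562 mm = 5.62×10⁻⁴ m
(α₁L₁ + α₂L₂)ΔT = g
α₁L₁ + α₂L₂ = 9.1×10⁻⁶×2.488 + 15×10⁻⁶×1.585 = 4.64158×10⁻⁵ m/K
ΔT = 5.62×10⁻⁴ / 4.64158×10⁻⁵ = 12.108 K
T = 12.7 + 12.108 = 24.808 °C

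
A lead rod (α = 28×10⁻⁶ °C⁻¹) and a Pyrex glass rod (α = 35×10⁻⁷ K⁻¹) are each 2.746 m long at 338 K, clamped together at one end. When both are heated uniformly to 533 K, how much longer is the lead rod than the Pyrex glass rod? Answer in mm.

13.1 mm

ΔT = 195 K
lead: ΔL = 28×10⁻⁶ × 2.746 m × 195 = 1.4993×10⁻² m = 14.993 mm
Pyrex glass: ΔL = 35×10⁻⁷ × 2.746 m × 195 = 1.8741×10⁻³ m = 1.8741 mm
difference = 14.993 − 1.8741 = 13.1189 mm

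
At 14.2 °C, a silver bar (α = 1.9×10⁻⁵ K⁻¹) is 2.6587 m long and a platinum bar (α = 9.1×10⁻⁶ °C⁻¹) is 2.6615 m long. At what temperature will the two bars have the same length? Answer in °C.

L₁(1 + α₁ΔT) = L₂(1 + α₂ΔT) ⇒ ΔT = (L₂ − L₁)/(α₁L₁ − α₂L₂)
L₂ − L₁ = 2.6615 − 2.6587 = 2.80×10⁻³ m
α₁L₁ − α₂L₂ = 1.9×10⁻⁵×2.6587 − 9.1×10⁻⁶×2.6615 = 2.629565×10⁻⁵ m/K
ΔT = 2.80×10⁻³ / 2.629565×10⁻⁵ = 106.481 K
T = 14.2 + 106.481 = 120.681 °C

T = 120.7 °C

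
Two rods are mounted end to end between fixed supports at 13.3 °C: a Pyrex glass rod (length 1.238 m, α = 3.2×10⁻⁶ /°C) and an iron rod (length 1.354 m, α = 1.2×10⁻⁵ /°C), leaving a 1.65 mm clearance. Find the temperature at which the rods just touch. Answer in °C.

Gap closes when ΔL₁ + ΔL₂ = 1.65 mm = 1.65×10⁻³ m
(α₁L₁ + α₂L₂)ΔT = g
α₁L₁ + α₂L₂ = 3.2×10⁻⁶×1.238 + 1.2×10⁻⁵×1.354 = 2.02096×10⁻⁵ m/K
ΔT = 1.65×10⁻³ / 2.02096×10⁻⁵ = 81.644 K
T = 13.3 + 81.644 = 94.944 °C

T = 94.9 °C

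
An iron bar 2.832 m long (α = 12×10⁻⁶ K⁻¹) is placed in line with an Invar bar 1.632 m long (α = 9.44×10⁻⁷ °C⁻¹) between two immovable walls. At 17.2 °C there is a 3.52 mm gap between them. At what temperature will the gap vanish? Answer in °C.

α₁L₁ = 3.3984×10⁻⁵ m/K, α₂L₂ = 1.540608×10⁻⁶ m/K → total 3.5524608×10⁻⁵ m/K
ΔT = g/(α₁L₁+α₂L₂) = 3.52×10⁻³ / 3.5524608×10⁻⁵ = 99.09 K
T = 17.2 + 99.09 = 116.29 °C

T = 116 °C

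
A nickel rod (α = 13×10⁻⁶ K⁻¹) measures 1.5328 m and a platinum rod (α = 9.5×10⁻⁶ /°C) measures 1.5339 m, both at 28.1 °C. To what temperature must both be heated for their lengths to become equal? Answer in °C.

Equal length when α₁L₁ΔT − α₂L₂ΔT = L₂ − L₁ = 1.10×10⁻³ m
α₁L₁ = 1.99264×10⁻⁵, α₂L₂ = 1.457205×10⁻⁵ → Δ(αL) = 5.35435×10⁻⁶ m/K
ΔT = 1.10×10⁻³ / 5.35435×10⁻⁶ = 205.440 K, so T = 28.1 + 205.440 = 233.540 °C

T = 233.5 °C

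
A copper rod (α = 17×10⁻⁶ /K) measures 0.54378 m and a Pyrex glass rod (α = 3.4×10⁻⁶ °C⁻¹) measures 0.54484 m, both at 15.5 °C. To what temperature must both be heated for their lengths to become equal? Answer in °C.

T = 158.9 °C

L₁(1 + α₁ΔT) = L₂(1 + α₂ΔT) ⇒ ΔT = (L₂ − L₁)/(α₁L₁ − α₂L₂)
L₂ − L₁ = 0.54484 − 0.54378 = 1.06×10⁻³ m
α₁L₁ − α₂L₂ = 17×10⁻⁶×0.54378 − 3.4×10⁻⁶×0.54484 = 7.391804×10⁻⁶ m/K
ΔT = 1.06×10⁻³ / 7.391804×10⁻⁶ = 143.402 K
T = 15.5 + 143.402 = 158.902 °C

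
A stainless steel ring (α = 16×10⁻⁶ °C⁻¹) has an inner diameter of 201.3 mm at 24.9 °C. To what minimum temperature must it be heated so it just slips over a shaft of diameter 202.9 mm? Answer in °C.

Required Δd = 202.9 − 201.3 = 1.6 mm
Δd = αd₀ΔT ⇒ ΔT = Δd/(αd₀) = 1.6 / (16×10⁻⁶ × 201.3) = 496.77 K
T_min = 24.9 + 496.77 = 521.67 °C

T = 522 °C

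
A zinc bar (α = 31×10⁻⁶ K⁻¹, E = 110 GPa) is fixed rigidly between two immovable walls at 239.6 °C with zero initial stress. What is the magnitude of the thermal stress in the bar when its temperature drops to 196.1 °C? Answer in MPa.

σ = 148 MPa

Fully constrained: the free strain ε = αΔT is blocked, so σ = Eε = EαΔT.
|ΔT| = 43.5 K
σ = 110×10⁹ × 31×10⁻⁶ × 43.5 = 1.48×10⁸ Pa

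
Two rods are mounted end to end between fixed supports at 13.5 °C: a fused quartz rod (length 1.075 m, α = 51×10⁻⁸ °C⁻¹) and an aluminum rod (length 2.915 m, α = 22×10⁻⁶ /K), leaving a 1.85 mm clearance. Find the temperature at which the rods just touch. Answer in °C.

T = 42.1 °C

Gap closes when ΔL₁ + ΔL₂ = 1.85 mm = 1.85×10⁻³ m
(α₁L₁ + α₂L₂)ΔT = g
α₁L₁ + α₂L₂ = 51×10⁻⁸×1.075 + 22×10⁻⁶×2.915 = 6.467825×10⁻⁵ m/K
ΔT = 1.85×10⁻³ / 6.467825×10⁻⁵ = 28.603 K
T = 13.5 + 28.603 = 42.103 °C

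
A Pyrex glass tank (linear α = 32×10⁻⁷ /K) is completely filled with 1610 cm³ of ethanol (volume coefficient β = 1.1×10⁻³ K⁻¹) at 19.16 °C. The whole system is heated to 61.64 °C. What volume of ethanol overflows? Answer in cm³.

74.6 cm³

The tank also expands: β_container ≈ 3α = 9.6×10⁻⁶ /K
Net overflow = V₀(β_liq − 3α_cont)ΔT
β − 3α = 1.10×10⁻³ − 9.6×10⁻⁶ = 1.0904×10⁻³ /K; ΔT = 42.48 K
ΔV = 1610 × 1.0904×10⁻³ × 42.48 = 74.6 cm³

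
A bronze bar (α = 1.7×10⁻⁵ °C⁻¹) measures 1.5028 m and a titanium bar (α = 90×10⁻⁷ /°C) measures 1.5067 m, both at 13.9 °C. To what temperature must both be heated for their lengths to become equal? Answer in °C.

T = 339.2 °C

Equal length when α₁L₁ΔT − α₂L₂ΔT = L₂ − L₁ = 3.90×10⁻³ m
α₁L₁ = 2.55476×10⁻⁵, α₂L₂ = 1.35603×10⁻⁵ → Δ(αL) = 1.19873×10⁻⁵ m/K
ΔT = 3.90×10⁻³ / 1.19873×10⁻⁵ = 325.344 K, so T = 13.9 + 325.344 = 339.244 °C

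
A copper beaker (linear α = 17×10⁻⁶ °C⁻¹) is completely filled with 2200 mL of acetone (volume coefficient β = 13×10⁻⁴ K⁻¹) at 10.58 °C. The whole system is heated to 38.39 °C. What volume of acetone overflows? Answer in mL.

The beaker also expands: β_container ≈ 3α = 5.1×10⁻⁵ /K
Net overflow = V₀(β_liq − 3α_cont)ΔT
β − 3α = 1.30×10⁻³ − 5.1×10⁻⁵ = 1.249×10⁻³ /K; ΔT = 27.81 K
ΔV = 2200 × 1.249×10⁻³ × 27.81 = 76.4 mL

76.4 mL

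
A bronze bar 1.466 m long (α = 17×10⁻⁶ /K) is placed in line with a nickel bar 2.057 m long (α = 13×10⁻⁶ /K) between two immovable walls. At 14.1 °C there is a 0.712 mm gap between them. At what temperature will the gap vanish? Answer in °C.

α₁L₁ = 2.4922×10⁻⁵ m/K, α₂L₂ = 2.6741×10⁻⁵ m/K → total 5.1663×10⁻⁵ m/K
ΔT = g/(α₁L₁+α₂L₂) = 7.12×10⁻⁴ / 5.1663×10⁻⁵ = 13.782 K
T = 14.1 + 13.782 = 27.882 °C

T = 27.9 °C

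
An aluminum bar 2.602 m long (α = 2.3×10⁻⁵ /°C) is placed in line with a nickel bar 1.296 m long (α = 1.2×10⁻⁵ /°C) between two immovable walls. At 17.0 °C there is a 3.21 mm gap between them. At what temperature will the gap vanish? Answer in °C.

T = 59.6 °C

Gap closes when ΔL₁ + ΔL₂ = 3.21 mm = 3.21×10⁻³ m
(α₁L₁ + α₂L₂)ΔT = g
α₁L₁ + α₂L₂ = 2.3×10⁻⁵×2.602 + 1.2×10⁻⁵×1.296 = 7.5398×10⁻⁵ m/K
ΔT = 3.21×10⁻³ / 7.5398×10⁻⁵ = 42.574 K
T = 17.0 + 42.574 = 59.574 °C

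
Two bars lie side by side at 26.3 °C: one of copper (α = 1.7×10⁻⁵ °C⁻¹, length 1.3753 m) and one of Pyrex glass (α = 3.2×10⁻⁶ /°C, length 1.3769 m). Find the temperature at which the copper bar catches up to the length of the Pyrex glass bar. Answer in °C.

L₁(1 + α₁ΔT) = L₂(1 + α₂ΔT) ⇒ ΔT = (L₂ − L₁)/(α₁L₁ − α₂L₂)
L₂ − L₁ = 1.3769 − 1.3753 = 1.60×10⁻³ m
α₁L₁ − α₂L₂ = 1.7×10⁻⁵×1.3753 − 3.2×10⁻⁶×1.3769 = 1.897402×10⁻⁵ m/K
ΔT = 1.60×10⁻³ / 1.897402×10⁻⁵ = 84.326 K
T = 26.3 + 84.326 = 110.626 °C

T = 110.6 °C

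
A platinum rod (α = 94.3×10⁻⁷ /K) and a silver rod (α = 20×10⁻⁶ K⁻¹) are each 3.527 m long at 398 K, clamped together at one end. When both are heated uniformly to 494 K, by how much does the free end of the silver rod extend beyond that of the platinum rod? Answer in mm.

3.58 mm

ΔT = 96 K
platinum: ΔL = 94.3×10⁻⁷ × 3.527 m × 96 = 3.1929×10⁻³ m = 3.1929 mm
silver: ΔL = 20×10⁻⁶ × 3.527 m × 96 = 6.7718×10⁻³ m = 6.7718 mm
difference = 6.7718 − 3.1929 = 3.5789 mm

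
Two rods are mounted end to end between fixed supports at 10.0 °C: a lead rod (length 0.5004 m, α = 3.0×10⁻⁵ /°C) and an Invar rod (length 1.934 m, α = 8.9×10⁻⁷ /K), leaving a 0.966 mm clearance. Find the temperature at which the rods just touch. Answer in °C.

Gap closes when ΔL₁ + ΔL₂ = 0.966 mm = 9.66×10⁻⁴ m
(α₁L₁ + α₂L₂)ΔT = g
α₁L₁ + α₂L₂ = 3.0×10⁻⁵×0.5004 + 8.9×10⁻⁷×1.934 = 1.673326×10⁻⁵ m/K
ΔT = 9.66×10⁻⁴ / 1.673326×10⁻⁵ = 57.729 K
T = 10.0 + 57.729 = 67.729 °C

T = 67.7 °C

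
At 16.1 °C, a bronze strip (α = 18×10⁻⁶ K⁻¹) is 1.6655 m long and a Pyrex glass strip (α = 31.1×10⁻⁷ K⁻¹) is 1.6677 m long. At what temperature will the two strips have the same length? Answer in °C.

Equal length when α₁L₁ΔT − α₂L₂ΔT = L₂ − L₁ = 2.20×10⁻³ m
α₁L₁ = 2.9979×10⁻⁵, α₂L₂ = 5.186547×10⁻⁶ → Δ(αL) = 2.4792453×10⁻⁵ m/K
ΔT = 2.20×10⁻³ / 2.4792453×10⁻⁵ = 88.737 K, so T = 16.1 + 88.737 = 104.837 °C

T = 104.8 °C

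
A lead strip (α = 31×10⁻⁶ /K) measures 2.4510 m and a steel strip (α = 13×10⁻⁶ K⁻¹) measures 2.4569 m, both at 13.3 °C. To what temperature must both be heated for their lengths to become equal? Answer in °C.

Equal length when α₁L₁ΔT − α₂L₂ΔT = L₂ − L₁ = 5.90×10⁻³ m
α₁L₁ = 7.5981×10⁻⁵, α₂L₂ = 3.19397×10⁻⁵ → Δ(αL) = 4.40413×10⁻⁵ m/K
ΔT = 5.90×10⁻³ / 4.40413×10⁻⁵ = 133.965 K, so T = 13.3 + 133.965 = 147.265 °C

T = 147.3 °C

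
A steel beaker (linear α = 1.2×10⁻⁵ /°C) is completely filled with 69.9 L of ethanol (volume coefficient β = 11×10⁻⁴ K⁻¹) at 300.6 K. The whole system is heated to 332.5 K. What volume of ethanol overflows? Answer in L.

The beaker also expands: β_container ≈ 3α = 3.6×10⁻⁵ /K
Net overflow = V₀(β_liq − 3α_cont)ΔT
β − 3α = 1.10×10⁻³ − 3.6×10⁻⁵ = 1.064×10⁻³ /K; ΔT = 31.9 K
ΔV = 69.9 × 1.064×10⁻³ × 31.9 = 2.37 L

2.37 L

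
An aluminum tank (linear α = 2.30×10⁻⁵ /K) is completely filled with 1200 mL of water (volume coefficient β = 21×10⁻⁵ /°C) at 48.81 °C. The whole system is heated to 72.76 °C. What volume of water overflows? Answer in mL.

The tank also expands: β_container ≈ 3α = 6.9×10⁻⁵ /K
Net overflow = V₀(β_liq − 3α_cont)ΔT
β − 3α = 2.10×10⁻⁴ − 6.9×10⁻⁵ = 1.41×10⁻⁴ /K; ΔT = 23.95 K
ΔV = 1200 × 1.41×10⁻⁴ × 23.95 = 4.05 mL

4.05 mL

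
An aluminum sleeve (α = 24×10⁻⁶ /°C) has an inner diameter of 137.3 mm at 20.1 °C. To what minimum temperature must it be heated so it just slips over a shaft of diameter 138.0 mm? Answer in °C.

Required Δd = 138.0 − 137.3 = 0.7 mm
Δd = αd₀ΔT ⇒ ΔT = Δd/(αd₀) = 0.7 / (24×10⁻⁶ × 137.3) = 212.43 K
T_min = 20.1 + 212.43 = 232.53 °C

T = 233 °C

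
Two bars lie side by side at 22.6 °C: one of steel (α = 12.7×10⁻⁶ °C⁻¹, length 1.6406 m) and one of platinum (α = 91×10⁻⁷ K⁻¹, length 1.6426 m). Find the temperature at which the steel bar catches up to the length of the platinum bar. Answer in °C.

L₁(1 + α₁ΔT) = L₂(1 + α₂ΔT) ⇒ ΔT = (L₂ − L₁)/(α₁L₁ − α₂L₂)
L₂ − L₁ = 1.6426 − 1.6406 = 2.00×10⁻³ m
α₁L₁ − α₂L₂ = 12.7×10⁻⁶×1.6406 − 91×10⁻⁷×1.6426 = 5.88796×10⁻⁶ m/K
ΔT = 2.00×10⁻³ / 5.88796×10⁻⁶ = 339.676 K
T = 22.6 + 339.676 = 362.276 °C

T = 362.3 °C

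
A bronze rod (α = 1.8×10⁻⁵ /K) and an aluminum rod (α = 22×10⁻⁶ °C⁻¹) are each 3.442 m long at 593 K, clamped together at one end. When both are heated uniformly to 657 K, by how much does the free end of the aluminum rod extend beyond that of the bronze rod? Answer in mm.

0.881 mm

ΔT = 64 K
bronze: ΔL = 1.8×10⁻⁵ × 3.442 m × 64 = 3.9652×10⁻³ m = 3.9652 mm
aluminum: ΔL = 22×10⁻⁶ × 3.442 m × 64 = 4.8463×10⁻³ m = 4.8463 mm
difference = 4.8463 − 3.9652 = 0.8811 mm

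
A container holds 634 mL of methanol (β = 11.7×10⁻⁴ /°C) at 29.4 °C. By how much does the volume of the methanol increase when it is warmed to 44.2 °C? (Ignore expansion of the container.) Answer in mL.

|ΔT| = |44.2 − 29.4| = 14.8 K
ΔV = βV₀ΔT = (11.7×10⁻⁴)(634)(14.8) = 11.0 mL

ΔV = 11.0 mL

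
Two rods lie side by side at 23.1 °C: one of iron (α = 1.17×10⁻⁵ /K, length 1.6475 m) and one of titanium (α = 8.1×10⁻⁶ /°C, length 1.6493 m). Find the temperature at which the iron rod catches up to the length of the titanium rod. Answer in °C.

L₁(1 + α₁ΔT) = L₂(1 + α₂ΔT) ⇒ ΔT = (L₂ − L₁)/(α₁L₁ − α₂L₂)
L₂ − L₁ = 1.6493 − 1.6475 = 1.80×10⁻³ m
α₁L₁ − α₂L₂ = 1.17×10⁻⁵×1.6475 − 8.1×10⁻⁶×1.6493 = 5.91642×10⁻⁶ m/K
ΔT = 1.80×10⁻³ / 5.91642×10⁻⁶ = 304.238 K
T = 23.1 + 304.238 = 327.338 °C

T = 327.3 °C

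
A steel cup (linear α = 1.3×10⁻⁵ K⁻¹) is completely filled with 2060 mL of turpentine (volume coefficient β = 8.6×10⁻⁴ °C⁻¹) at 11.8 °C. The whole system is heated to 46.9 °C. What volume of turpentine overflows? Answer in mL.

59.4 mL

The cup also expands: β_container ≈ 3α = 3.9×10⁻⁵ /K
Net overflow = V₀(β_liq − 3α_cont)ΔT
β − 3α = 8.60×10⁻⁴ − 3.9×10⁻⁵ = 8.21×10⁻⁴ /K; ΔT = 35.1 K
ΔV = 2060 × 8.21×10⁻⁴ × 35.1 = 59.4 mL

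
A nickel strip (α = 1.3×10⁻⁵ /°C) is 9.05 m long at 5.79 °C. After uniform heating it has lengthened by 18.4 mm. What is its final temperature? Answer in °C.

ΔL = αL₀ΔT ⇒ ΔT = ΔL / (αL₀)
ΔT = 18.4×10⁻³ m / (1.3×10⁻⁵ × 9.05 m) = 156.40 K
T = 5.79 + 156.40 = 162.19 °C

T = 162 °C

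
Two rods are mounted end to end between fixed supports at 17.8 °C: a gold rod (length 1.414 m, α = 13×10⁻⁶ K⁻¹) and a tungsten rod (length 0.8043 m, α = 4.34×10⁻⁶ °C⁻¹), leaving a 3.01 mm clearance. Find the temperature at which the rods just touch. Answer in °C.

α₁L₁ = 1.8382×10⁻⁵ m/K, α₂L₂ = 3.490662×10⁻⁶ m/K → total 2.1872662×10⁻⁵ m/K
ΔT = g/(α₁L₁+α₂L₂) = 3.01×10⁻³ / 2.1872662×10⁻⁵ = 137.61 K
T = 17.8 + 137.61 = 155.41 °C

T = 155 °C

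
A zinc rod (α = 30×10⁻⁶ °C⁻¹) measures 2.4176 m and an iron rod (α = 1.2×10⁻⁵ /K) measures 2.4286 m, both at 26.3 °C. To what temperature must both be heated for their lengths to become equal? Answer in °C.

T = 279.8 °C

Equal length when α₁L₁ΔT − α₂L₂ΔT = L₂ − L₁ = 1.10×10⁻² m
α₁L₁ = 7.2528×10⁻⁵, α₂L₂ = 2.91432×10⁻⁵ → Δ(αL) = 4.33848×10⁻⁵ m/K
ΔT = 1.10×10⁻² / 4.33848×10⁻⁵ = 253.545 K, so T = 26.3 + 253.545 = 279.845 °C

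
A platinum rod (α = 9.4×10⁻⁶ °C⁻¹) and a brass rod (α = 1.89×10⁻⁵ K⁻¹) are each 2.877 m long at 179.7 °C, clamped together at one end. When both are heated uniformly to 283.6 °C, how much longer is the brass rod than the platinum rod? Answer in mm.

ΔT = 103.9 K
platinum: ΔL = 9.4×10⁻⁶ × 2.877 m × 103.9 = 2.8099×10⁻³ m = 2.8099 mm
brass: ΔL = 1.89×10⁻⁵ × 2.877 m × 103.9 = 5.6496×10⁻³ m = 5.6496 mm
difference = 5.6496 − 2.8099 = 2.8397 mm

2.84 mm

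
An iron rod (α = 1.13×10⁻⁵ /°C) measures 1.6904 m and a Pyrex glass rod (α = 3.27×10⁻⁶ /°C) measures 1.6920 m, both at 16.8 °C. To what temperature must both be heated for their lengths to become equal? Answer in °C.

Equal length when α₁L₁ΔT − α₂L₂ΔT = L₂ − L₁ = 1.60×10⁻³ m
α₁L₁ = 1.910152×10⁻⁵, α₂L₂ = 5.53284×10⁻⁶ → Δ(αL) = 1.356868×10⁻⁵ m/K
ΔT = 1.60×10⁻³ / 1.356868×10⁻⁵ = 117.919 K, so T = 16.8 + 117.919 = 134.719 °C

T = 134.7 °C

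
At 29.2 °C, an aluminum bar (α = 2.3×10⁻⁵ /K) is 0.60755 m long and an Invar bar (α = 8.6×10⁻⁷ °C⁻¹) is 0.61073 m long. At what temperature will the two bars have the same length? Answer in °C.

L₁(1 + α₁ΔT) = L₂(1 + α₂ΔT) ⇒ ΔT = (L₂ − L₁)/(α₁L₁ − α₂L₂)
L₂ − L₁ = 0.61073 − 0.60755 = 3.18×10⁻³ m
α₁L₁ − α₂L₂ = 2.3×10⁻⁵×0.60755 − 8.6×10⁻⁷×0.61073 = 1.34484222×10⁻⁵ m/K
ΔT = 3.18×10⁻³ / 1.34484222×10⁻⁵ = 236.459 K
T = 29.2 + 236.459 = 265.659 °C

T = 265.7 °C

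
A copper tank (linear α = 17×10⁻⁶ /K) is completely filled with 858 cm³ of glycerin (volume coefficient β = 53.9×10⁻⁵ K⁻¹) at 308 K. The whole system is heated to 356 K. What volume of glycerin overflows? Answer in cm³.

The tank also expands: β_container ≈ 3α = 5.1×10⁻⁵ /K
Net overflow = V₀(β_liq − 3α_cont)ΔT
β − 3α = 5.39×10⁻⁴ − 5.1×10⁻⁵ = 4.88×10⁻⁴ /K; ΔT = 48 K
ΔV = 858 × 4.88×10⁻⁴ × 48 = 20.1 cm³

20.1 cm³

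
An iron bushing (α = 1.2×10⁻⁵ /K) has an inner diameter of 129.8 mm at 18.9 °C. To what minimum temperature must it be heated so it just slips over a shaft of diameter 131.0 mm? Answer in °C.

T = 789 °C

Required Δd = 131.0 − 129.8 = 1.2 mm
Δd = αd₀ΔT ⇒ ΔT = Δd/(αd₀) = 1.2 / (1.2×10⁻⁵ × 129.8) = 770.42 K
T_min = 18.9 + 770.42 = 789.32 °C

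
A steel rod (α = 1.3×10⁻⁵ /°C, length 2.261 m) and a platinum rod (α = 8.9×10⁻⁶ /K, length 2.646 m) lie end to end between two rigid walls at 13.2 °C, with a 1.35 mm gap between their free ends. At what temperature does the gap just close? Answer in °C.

T = 38.7 °C

Gap closes when ΔL₁ + ΔL₂ = 1.35 mm = 1.35×10⁻³ m
(α₁L₁ + α₂L₂)ΔT = g
α₁L₁ + α₂L₂ = 1.3×10⁻⁵×2.261 + 8.9×10⁻⁶×2.646 = 5.29424×10⁻⁵ m/K
ΔT = 1.35×10⁻³ / 5.29424×10⁻⁵ = 25.499 K
T = 13.2 + 25.499 = 38.699 °C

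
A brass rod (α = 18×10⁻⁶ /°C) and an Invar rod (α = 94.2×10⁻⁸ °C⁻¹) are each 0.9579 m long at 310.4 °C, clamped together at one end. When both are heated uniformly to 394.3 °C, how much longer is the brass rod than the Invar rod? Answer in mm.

1.37 mm

ΔT = 83.9 K
brass: ΔL = 18×10⁻⁶ × 0.9579 m × 83.9 = 1.4466×10⁻³ m = 1.4466 mm
Invar: ΔL = 94.2×10⁻⁸ × 0.9579 m × 83.9 = 7.5706×10⁻⁵ m = 0.075706 mm
difference = 1.4466 − 0.075706 = 1.370894 mm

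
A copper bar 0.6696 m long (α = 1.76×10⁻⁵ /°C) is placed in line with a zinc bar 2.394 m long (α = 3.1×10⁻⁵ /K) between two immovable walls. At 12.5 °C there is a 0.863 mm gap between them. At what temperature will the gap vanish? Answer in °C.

α₁L₁ = 1.178496×10⁻⁵ m/K, α₂L₂ = 7.4214×10⁻⁵ m/K → total 8.599896×10⁻⁵ m/K
ΔT = g/(α₁L₁+α₂L₂) = 8.63×10⁻⁴ / 8.599896×10⁻⁵ = 10.035 K
T = 12.5 + 10.035 = 22.535 °C

T = 22.5 °C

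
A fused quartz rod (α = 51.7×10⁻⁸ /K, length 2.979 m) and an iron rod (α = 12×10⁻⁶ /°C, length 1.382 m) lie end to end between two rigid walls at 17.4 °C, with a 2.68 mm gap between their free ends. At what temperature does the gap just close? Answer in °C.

T = 165 °C

α₁L₁ = 1.540143×10⁻⁶ m/K, α₂L₂ = 1.6584×10⁻⁵ m/K → total 1.8124143×10⁻⁵ m/K
ΔT = g/(α₁L₁+α₂L₂) = 2.68×10⁻³ / 1.8124143×10⁻⁵ = 147.87 K
T = 17.4 + 147.87 = 165.27 °C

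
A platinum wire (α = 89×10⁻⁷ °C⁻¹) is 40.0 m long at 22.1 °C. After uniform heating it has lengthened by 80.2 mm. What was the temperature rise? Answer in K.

ΔL = αL₀ΔT ⇒ ΔT = ΔL / (αL₀)
ΔT = 80.2×10⁻³ m / (89×10⁻⁷ × 40.0 m) = 225.28 K

ΔT = 225 K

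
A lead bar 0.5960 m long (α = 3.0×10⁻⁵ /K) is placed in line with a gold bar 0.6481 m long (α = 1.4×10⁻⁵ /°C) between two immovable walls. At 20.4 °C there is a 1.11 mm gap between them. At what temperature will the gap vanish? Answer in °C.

T = 61.6 °C

α₁L₁ = 1.788×10⁻⁵ m/K, α₂L₂ = 9.0734×10⁻⁶ m/K → total 2.69534×10⁻⁵ m/K
ΔT = g/(α₁L₁+α₂L₂) = 1.11×10⁻³ / 2.69534×10⁻⁵ = 41.182 K
T = 20.4 + 41.182 = 61.582 °C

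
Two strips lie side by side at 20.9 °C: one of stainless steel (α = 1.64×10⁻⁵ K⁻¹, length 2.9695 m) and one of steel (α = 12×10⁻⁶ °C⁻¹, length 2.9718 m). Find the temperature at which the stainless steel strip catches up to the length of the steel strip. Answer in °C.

T = 197.3 °C

Equal length when α₁L₁ΔT − α₂L₂ΔT = L₂ − L₁ = 2.30×10⁻³ m
α₁L₁ = 4.86998×10⁻⁵, α₂L₂ = 3.56616×10⁻⁵ → Δ(αL) = 1.30382×10⁻⁵ m/K
ΔT = 2.30×10⁻³ / 1.30382×10⁻⁵ = 176.405 K, so T = 20.9 + 176.405 = 197.305 °C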